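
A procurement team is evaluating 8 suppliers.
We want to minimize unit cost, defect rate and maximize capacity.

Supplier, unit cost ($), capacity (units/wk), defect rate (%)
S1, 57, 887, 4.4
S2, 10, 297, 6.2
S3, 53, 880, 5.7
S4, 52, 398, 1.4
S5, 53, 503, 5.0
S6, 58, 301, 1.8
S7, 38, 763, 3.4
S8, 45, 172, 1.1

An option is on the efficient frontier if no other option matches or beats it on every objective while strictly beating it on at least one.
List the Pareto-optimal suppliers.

S1, S2, S3, S4, S7, S8

S1: not dominated (best capacity).
S2: not dominated (best unit cost).
S3: not dominated.
S4: not dominated.
S5: dominated by S7 (unit cost 38≤53, capacity 763≥503, defect rate 3.4≤5.0).
S6: dominated by S4 (unit cost 52≤58, capacity 398≥301, defect rate 1.4≤1.8).
S7: not dominated.
S8: not dominated (best defect rate).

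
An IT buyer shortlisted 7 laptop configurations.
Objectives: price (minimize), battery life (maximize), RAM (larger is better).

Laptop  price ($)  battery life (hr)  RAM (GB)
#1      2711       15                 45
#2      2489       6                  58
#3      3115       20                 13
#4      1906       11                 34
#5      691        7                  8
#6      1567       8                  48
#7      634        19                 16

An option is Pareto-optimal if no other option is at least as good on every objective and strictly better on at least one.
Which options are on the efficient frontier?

#1: not dominated.
#2: not dominated (best RAM).
#3: not dominated (best battery life).
#4: not dominated.
#5: dominated by #7 (price 634≤691, battery life 19≥7, RAM 16≥8).
#6: not dominated.
#7: not dominated (best price).

#1, #2, #3, #4, #6, #7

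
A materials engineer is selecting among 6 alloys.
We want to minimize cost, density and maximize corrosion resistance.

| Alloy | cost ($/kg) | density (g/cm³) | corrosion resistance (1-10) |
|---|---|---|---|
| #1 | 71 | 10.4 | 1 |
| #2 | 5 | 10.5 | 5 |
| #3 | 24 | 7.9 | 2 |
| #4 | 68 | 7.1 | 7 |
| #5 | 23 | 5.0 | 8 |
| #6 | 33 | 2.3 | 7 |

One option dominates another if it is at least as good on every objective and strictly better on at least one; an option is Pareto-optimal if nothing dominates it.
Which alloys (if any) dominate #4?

#5, #6

#5: cost 23≤68, density 5.0≤7.1, corrosion resistance 8≥7 — dominates #4.
#6: cost 33≤68, density 2.3≤7.1, corrosion resistance 7≥7 — dominates #4.
Others (#1, #2, #3) are each worse than #4 on at least one objective.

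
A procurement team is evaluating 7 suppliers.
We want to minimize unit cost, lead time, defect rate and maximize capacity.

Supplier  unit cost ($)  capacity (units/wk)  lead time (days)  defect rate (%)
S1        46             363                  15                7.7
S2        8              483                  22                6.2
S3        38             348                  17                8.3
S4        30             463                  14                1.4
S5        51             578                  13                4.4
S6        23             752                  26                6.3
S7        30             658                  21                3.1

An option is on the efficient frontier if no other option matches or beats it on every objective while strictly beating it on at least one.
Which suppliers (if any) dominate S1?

S4: unit cost 30≤46, capacity 463≥363, lead time 14≤15, defect rate 1.4≤7.7 — dominates S1.
Others (S2, S3, S5, S6, S7) are each worse than S1 on at least one objective.

S4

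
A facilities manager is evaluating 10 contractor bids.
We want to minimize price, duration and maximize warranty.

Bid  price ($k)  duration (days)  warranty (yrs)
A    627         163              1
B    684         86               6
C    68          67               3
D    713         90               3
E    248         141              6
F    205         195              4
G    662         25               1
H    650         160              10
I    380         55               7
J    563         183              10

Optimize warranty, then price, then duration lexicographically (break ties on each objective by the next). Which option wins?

First maximize warranty: best is 10, kept {H, J}.
Then minimize price: best is 563, kept {J}.

J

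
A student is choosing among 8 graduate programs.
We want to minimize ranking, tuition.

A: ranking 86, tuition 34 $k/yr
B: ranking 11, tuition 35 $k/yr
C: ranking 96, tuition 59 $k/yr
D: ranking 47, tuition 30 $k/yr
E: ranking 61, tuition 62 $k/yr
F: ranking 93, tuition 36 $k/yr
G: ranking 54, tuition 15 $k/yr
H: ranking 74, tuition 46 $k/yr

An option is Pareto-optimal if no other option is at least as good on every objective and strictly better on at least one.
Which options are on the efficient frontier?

B, D, G

A: dominated by D (ranking 47≤86, tuition 30≤34).
B: not dominated (best ranking).
C: dominated by A (ranking 86≤96, tuition 34≤59).
D: not dominated.
E: dominated by B (ranking 11≤61, tuition 35≤62).
F: dominated by A (ranking 86≤93, tuition 34≤36).
G: not dominated (best tuition).
H: dominated by B (ranking 11≤74, tuition 35≤46).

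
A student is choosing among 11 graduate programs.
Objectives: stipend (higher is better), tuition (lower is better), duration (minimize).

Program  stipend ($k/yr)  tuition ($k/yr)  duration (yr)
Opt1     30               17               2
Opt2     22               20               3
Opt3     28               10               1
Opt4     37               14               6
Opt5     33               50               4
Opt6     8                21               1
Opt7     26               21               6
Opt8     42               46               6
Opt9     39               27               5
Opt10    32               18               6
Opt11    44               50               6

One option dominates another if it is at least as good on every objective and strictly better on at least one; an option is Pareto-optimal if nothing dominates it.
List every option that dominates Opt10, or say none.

Opt4

Opt4: stipend 37≥32, tuition 14≤18, duration 6≤6 — dominates Opt10.
Others (Opt1, Opt2, Opt3, Opt5, Opt6, Opt7, Opt8, Opt9, Opt11) are each worse than Opt10 on at least one objective.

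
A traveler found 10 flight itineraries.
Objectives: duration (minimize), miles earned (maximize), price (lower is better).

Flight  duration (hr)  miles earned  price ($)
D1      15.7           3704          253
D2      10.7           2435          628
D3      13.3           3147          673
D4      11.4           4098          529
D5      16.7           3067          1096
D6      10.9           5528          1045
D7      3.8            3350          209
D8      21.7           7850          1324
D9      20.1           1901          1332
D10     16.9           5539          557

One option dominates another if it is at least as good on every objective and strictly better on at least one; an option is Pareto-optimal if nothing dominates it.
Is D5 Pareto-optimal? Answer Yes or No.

No

D1 vs D5: duration 15.7≤16.7, miles earned 3704≥3067, price 253≤1096 — D1 is at least as good on every objective and strictly better on at least one, so D1 dominates D5.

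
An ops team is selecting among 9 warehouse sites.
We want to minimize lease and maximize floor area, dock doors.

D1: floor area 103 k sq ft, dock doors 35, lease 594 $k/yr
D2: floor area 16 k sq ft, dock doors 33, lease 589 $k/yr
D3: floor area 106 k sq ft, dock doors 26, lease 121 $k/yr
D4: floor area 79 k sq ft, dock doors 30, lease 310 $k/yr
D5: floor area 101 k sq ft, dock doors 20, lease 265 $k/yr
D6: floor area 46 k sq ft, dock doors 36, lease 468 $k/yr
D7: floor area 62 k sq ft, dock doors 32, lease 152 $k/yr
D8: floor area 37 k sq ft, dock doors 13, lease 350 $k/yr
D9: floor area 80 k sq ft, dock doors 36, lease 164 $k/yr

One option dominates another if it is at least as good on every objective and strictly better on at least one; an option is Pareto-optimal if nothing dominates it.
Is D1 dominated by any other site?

D2: worse on floor area (16 vs 103).
D3: worse on dock doors (26 vs 35).
D4: worse on floor area (79 vs 103).
D5: worse on floor area (101 vs 103).
D6: worse on floor area (46 vs 103).
D7: worse on floor area (62 vs 103).
D8: worse on floor area (37 vs 103).
D9: worse on floor area (80 vs 103).
No option is at least as good as D1 on every objective and strictly better on one.

No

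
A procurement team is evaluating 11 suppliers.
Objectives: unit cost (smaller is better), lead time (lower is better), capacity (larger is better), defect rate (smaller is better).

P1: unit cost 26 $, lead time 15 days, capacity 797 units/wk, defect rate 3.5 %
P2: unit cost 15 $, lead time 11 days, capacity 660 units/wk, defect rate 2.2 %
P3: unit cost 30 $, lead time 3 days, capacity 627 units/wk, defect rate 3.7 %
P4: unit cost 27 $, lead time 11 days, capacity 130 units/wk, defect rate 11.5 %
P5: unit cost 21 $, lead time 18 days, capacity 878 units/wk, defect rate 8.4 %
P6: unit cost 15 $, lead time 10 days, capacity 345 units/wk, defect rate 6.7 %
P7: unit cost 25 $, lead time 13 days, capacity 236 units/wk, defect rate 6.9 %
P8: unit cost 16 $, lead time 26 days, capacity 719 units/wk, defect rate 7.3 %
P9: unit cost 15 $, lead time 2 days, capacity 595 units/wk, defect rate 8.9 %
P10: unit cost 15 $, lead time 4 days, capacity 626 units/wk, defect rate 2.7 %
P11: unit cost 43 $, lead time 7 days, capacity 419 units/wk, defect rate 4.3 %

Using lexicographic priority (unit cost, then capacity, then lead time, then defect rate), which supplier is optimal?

P2

First minimize unit cost: best is 15, kept {P2, P6, P9, P10}.
Then maximize capacity: best is 660, kept {P2}.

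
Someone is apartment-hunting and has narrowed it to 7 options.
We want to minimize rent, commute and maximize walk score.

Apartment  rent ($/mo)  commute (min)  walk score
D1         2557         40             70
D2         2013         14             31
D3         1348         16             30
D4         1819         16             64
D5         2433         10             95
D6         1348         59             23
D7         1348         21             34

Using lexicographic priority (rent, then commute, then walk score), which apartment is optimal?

D3

First minimize rent: best is 1348, kept {D3, D6, D7}.
Then minimize commute: best is 16, kept {D3}.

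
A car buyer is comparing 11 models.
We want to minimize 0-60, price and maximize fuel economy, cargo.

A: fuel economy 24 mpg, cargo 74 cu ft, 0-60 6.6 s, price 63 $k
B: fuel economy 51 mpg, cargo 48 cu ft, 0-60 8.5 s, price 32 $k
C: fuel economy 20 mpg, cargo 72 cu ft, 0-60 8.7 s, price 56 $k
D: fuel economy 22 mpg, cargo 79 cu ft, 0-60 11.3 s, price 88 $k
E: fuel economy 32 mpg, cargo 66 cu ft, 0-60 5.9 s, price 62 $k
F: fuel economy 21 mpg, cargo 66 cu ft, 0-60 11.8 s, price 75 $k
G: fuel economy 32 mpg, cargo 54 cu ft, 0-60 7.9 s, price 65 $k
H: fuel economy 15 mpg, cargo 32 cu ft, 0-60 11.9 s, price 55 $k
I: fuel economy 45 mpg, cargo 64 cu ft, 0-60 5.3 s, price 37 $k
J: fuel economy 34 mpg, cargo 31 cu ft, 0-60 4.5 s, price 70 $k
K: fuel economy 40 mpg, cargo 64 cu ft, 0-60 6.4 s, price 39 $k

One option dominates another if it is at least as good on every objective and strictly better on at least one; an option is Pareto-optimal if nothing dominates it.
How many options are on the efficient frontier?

7

A: not dominated.
B: not dominated (best fuel economy).
C: not dominated.
D: not dominated (best cargo).
E: not dominated.
F: dominated by A (fuel economy 24≥21, cargo 74≥66, 0-60 6.6≤11.8, price 63≤75).
G: dominated by E (fuel economy 32≥32, cargo 66≥54, 0-60 5.9≤7.9, price 62≤65).
H: dominated by B (fuel economy 51≥15, cargo 48≥32, 0-60 8.5≤11.9, price 32≤55).
I: not dominated.
J: not dominated (best 0-60).
K: dominated by I (fuel economy 45≥40, cargo 64≥64, 0-60 5.3≤6.4, price 37≤39).
Pareto-optimal: A, B, C, D, E, I, J → 7.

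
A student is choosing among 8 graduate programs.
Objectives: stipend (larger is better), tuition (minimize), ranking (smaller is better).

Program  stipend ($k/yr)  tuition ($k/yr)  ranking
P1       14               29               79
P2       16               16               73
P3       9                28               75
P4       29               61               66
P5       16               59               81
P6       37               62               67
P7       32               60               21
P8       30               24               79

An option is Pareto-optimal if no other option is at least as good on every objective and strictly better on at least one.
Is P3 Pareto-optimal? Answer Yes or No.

P2 vs P3: stipend 16≥9, tuition 16≤28, ranking 73≤75 — P2 is at least as good on every objective and strictly better on at least one, so P2 dominates P3.

No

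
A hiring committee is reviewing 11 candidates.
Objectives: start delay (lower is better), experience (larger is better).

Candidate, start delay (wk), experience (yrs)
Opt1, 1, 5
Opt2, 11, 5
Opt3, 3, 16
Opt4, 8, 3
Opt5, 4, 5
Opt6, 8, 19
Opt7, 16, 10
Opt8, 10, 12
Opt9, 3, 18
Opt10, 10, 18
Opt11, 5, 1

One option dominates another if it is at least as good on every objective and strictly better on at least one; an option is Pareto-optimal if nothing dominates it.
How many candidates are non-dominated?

Opt1: not dominated (best start delay).
Opt2: dominated by Opt1 (start delay 1≤11, experience 5≥5).
Opt3: dominated by Opt9 (start delay 3≤3, experience 18≥16).
Opt4: dominated by Opt1 (start delay 1≤8, experience 5≥3).
Opt5: dominated by Opt1 (start delay 1≤4, experience 5≥5).
Opt6: not dominated (best experience).
Opt7: dominated by Opt3 (start delay 3≤16, experience 16≥10).
Opt8: dominated by Opt3 (start delay 3≤10, experience 16≥12).
Opt9: not dominated.
Opt10: dominated by Opt6 (start delay 8≤10, experience 19≥18).
Opt11: dominated by Opt1 (start delay 1≤5, experience 5≥1).
Pareto-optimal: Opt1, Opt6, Opt9 → 3.

3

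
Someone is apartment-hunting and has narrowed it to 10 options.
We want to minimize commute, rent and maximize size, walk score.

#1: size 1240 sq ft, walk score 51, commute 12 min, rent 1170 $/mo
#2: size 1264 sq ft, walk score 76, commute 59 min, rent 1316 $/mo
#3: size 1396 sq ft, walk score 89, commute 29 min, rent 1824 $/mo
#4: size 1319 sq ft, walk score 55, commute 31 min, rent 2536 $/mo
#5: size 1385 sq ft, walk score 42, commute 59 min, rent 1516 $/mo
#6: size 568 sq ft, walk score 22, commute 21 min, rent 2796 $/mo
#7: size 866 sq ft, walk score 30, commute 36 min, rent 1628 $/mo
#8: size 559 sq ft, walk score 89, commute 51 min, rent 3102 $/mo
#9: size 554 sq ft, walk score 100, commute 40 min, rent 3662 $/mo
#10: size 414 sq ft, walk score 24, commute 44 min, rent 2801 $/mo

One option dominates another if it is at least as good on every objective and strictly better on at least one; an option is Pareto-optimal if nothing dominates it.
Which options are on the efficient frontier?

#1: not dominated (best commute).
#2: not dominated.
#3: not dominated (best size).
#4: dominated by #3 (size 1396≥1319, walk score 89≥55, commute 29≤31, rent 1824≤2536).
#5: not dominated.
#6: dominated by #1 (size 1240≥568, walk score 51≥22, commute 12≤21, rent 1170≤2796).
#7: dominated by #1 (size 1240≥866, walk score 51≥30, commute 12≤36, rent 1170≤1628).
#8: dominated by #3 (size 1396≥559, walk score 89≥89, commute 29≤51, rent 1824≤3102).
#9: not dominated (best walk score).
#10: dominated by #1 (size 1240≥414, walk score 51≥24, commute 12≤44, rent 1170≤2801).

#1, #2, #3, #5, #9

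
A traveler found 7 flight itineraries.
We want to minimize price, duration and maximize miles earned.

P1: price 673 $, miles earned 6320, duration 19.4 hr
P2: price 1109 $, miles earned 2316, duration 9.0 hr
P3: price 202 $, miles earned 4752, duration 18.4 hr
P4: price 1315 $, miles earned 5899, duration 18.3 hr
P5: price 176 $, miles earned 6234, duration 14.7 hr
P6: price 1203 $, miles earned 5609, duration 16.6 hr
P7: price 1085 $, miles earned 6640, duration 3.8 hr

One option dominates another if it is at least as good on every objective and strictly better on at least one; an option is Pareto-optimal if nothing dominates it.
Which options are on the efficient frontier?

P1, P5, P7

P1: not dominated.
P2: dominated by P7 (price 1085≤1109, miles earned 6640≥2316, duration 3.8≤9.0).
P3: dominated by P5 (price 176≤202, miles earned 6234≥4752, duration 14.7≤18.4).
P4: dominated by P5 (price 176≤1315, miles earned 6234≥5899, duration 14.7≤18.3).
P5: not dominated (best price).
P6: dominated by P5 (price 176≤1203, miles earned 6234≥5609, duration 14.7≤16.6).
P7: not dominated (best miles earned).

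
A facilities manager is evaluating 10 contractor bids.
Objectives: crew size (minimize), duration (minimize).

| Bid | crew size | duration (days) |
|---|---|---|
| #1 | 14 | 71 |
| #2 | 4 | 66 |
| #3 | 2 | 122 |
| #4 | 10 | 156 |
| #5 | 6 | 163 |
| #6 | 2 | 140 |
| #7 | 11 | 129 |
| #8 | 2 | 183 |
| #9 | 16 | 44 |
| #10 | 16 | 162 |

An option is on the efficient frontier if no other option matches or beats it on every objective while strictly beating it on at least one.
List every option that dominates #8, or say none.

#3: crew size 2≤2, duration 122≤183 — dominates #8.
#6: crew size 2≤2, duration 140≤183 — dominates #8.
Others (#1, #2, #4, #5, #7, #9, #10) are each worse than #8 on at least one objective.

#3, #6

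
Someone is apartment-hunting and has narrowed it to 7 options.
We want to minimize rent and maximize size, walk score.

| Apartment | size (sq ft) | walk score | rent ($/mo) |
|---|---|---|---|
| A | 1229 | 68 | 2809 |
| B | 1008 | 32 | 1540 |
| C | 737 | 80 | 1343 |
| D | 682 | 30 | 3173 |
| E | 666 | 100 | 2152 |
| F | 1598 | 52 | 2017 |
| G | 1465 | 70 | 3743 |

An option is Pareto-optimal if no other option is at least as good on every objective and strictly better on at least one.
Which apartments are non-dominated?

A, B, C, E, F, G

A: not dominated.
B: not dominated.
C: not dominated (best rent).
D: dominated by A (size 1229≥682, walk score 68≥30, rent 2809≤3173).
E: not dominated (best walk score).
F: not dominated (best size).
G: not dominated.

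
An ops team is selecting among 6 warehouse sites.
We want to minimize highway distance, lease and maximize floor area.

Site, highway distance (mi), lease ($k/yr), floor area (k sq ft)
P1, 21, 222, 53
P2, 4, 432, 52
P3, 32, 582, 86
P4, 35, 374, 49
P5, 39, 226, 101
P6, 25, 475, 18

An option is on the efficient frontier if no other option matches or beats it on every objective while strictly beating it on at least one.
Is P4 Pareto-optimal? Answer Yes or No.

P1 vs P4: highway distance 21≤35, lease 222≤374, floor area 53≥49 — P1 is at least as good on every objective and strictly better on at least one, so P1 dominates P4.

No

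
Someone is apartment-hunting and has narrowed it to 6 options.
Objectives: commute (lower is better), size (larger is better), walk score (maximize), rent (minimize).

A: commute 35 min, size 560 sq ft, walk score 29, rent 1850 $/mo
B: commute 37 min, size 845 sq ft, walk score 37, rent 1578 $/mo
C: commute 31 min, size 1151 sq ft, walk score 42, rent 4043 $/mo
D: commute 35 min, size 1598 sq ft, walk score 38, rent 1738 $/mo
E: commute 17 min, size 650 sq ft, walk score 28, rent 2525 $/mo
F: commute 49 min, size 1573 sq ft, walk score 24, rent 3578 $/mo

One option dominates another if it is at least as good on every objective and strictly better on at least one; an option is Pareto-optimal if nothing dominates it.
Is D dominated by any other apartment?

A: worse on size (560 vs 1598).
B: worse on commute (37 vs 35).
C: worse on size (1151 vs 1598).
E: worse on size (650 vs 1598).
F: worse on commute (49 vs 35).
No option is at least as good as D on every objective and strictly better on one.

No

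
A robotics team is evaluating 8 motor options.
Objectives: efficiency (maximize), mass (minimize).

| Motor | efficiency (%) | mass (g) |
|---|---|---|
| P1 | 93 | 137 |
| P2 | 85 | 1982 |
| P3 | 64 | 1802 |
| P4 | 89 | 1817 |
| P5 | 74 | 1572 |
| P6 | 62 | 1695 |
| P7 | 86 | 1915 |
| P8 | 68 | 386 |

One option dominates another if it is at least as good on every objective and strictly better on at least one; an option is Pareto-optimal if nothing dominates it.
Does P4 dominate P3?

No

P4 vs P3: P4 is worse on mass (1817 vs 1802), so it does not dominate P3.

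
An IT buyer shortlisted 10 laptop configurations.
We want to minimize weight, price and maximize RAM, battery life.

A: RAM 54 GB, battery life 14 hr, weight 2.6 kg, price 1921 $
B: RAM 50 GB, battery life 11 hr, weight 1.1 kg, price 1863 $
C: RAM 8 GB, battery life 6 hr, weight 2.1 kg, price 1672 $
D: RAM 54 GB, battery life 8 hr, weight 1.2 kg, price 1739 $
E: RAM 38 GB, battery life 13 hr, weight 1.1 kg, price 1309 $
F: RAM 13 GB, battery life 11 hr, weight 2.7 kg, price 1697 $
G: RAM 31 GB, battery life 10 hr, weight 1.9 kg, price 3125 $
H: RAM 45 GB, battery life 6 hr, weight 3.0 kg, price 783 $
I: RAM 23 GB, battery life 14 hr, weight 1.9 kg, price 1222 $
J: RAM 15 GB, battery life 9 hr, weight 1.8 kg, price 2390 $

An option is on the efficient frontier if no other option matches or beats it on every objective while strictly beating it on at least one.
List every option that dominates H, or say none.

none

A: worse on price (1921 vs 783).
B: worse on price (1863 vs 783).
C: worse on RAM (8 vs 45).
D: worse on price (1739 vs 783).
E: worse on RAM (38 vs 45).
F: worse on RAM (13 vs 45).
G: worse on RAM (31 vs 45).
I: worse on RAM (23 vs 45).
J: worse on RAM (15 vs 45).
No option dominates H.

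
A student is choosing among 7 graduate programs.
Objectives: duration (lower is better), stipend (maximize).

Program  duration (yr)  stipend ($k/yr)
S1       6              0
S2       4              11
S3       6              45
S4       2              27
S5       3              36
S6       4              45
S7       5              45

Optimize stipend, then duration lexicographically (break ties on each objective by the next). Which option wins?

First maximize stipend: best is 45, kept {S3, S6, S7}.
Then minimize duration: best is 4, kept {S6}.

S6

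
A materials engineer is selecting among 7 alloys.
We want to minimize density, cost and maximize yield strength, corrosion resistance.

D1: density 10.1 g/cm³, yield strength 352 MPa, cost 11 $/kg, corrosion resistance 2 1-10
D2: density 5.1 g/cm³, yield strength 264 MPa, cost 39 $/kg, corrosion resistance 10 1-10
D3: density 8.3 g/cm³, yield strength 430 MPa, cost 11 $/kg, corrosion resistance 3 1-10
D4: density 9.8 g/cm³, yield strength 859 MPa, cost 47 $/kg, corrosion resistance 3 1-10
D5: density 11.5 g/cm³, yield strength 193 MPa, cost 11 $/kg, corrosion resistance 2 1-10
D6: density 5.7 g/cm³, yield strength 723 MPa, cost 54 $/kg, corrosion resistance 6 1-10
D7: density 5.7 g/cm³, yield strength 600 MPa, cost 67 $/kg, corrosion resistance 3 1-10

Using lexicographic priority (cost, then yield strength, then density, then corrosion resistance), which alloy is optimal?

D3

First minimize cost: best is 11, kept {D1, D3, D5}.
Then maximize yield strength: best is 430, kept {D3}.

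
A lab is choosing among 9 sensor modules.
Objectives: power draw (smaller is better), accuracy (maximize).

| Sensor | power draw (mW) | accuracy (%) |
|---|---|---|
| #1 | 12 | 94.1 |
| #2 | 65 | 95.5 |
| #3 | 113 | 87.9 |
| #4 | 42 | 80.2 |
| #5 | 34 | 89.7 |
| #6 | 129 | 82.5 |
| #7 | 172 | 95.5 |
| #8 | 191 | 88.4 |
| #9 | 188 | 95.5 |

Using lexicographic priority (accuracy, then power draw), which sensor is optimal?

#2

First maximize accuracy: best is 95.5, kept {#2, #7, #9}.
Then minimize power draw: best is 65, kept {#2}.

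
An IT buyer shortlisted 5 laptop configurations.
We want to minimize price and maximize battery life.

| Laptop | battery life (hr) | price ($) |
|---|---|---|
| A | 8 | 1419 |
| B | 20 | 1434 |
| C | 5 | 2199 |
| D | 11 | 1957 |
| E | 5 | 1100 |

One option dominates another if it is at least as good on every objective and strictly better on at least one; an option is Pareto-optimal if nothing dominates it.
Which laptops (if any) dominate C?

A: battery life 8≥5, price 1419≤2199 — dominates C.
B: battery life 20≥5, price 1434≤2199 — dominates C.
D: battery life 11≥5, price 1957≤2199 — dominates C.
E: battery life 5≥5, price 1100≤2199 — dominates C.

A, B, D, E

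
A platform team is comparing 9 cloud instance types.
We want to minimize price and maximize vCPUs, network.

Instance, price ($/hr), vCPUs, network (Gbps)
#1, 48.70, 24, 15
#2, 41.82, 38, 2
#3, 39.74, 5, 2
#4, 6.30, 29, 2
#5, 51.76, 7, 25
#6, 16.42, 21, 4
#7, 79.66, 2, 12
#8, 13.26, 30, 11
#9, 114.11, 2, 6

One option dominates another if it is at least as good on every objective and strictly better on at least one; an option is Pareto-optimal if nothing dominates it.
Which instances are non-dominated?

#1, #2, #4, #5, #8

#1: not dominated.
#2: not dominated (best vCPUs).
#3: dominated by #4 (price 6.30≤39.74, vCPUs 29≥5, network 2≥2).
#4: not dominated (best price).
#5: not dominated (best network).
#6: dominated by #8 (price 13.26≤16.42, vCPUs 30≥21, network 11≥4).
#7: dominated by #1 (price 48.70≤79.66, vCPUs 24≥2, network 15≥12).
#8: not dominated.
#9: dominated by #1 (price 48.70≤114.11, vCPUs 24≥2, network 15≥6).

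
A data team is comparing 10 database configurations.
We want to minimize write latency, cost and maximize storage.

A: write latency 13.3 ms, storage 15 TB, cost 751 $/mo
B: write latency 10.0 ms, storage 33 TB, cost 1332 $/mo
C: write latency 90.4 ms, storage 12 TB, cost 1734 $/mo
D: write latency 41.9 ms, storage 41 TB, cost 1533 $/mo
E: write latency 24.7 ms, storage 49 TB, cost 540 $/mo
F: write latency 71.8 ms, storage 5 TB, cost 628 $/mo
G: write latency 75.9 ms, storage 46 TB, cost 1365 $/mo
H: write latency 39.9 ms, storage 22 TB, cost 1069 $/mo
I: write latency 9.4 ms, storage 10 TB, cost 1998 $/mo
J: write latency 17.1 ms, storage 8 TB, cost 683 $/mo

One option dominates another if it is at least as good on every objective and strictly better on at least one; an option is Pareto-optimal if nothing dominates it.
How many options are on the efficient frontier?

A: not dominated.
B: not dominated.
C: dominated by A (write latency 13.3≤90.4, storage 15≥12, cost 751≤1734).
D: dominated by E (write latency 24.7≤41.9, storage 49≥41, cost 540≤1533).
E: not dominated (best storage).
F: dominated by E (write latency 24.7≤71.8, storage 49≥5, cost 540≤628).
G: dominated by E (write latency 24.7≤75.9, storage 49≥46, cost 540≤1365).
H: dominated by E (write latency 24.7≤39.9, storage 49≥22, cost 540≤1069).
I: not dominated (best write latency).
J: not dominated.
Pareto-optimal: A, B, E, I, J → 5.

5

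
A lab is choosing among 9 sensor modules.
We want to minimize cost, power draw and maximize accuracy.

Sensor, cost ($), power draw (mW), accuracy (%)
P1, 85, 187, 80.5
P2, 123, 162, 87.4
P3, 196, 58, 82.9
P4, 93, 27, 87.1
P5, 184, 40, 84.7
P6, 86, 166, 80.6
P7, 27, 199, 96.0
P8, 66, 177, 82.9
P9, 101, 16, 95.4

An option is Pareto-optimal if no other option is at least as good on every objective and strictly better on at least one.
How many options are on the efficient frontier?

5

P1: dominated by P8 (cost 66≤85, power draw 177≤187, accuracy 82.9≥80.5).
P2: dominated by P9 (cost 101≤123, power draw 16≤162, accuracy 95.4≥87.4).
P3: dominated by P4 (cost 93≤196, power draw 27≤58, accuracy 87.1≥82.9).
P4: not dominated.
P5: dominated by P4 (cost 93≤184, power draw 27≤40, accuracy 87.1≥84.7).
P6: not dominated.
P7: not dominated (best cost).
P8: not dominated.
P9: not dominated (best power draw).
Pareto-optimal: P4, P6, P7, P8, P9 → 5.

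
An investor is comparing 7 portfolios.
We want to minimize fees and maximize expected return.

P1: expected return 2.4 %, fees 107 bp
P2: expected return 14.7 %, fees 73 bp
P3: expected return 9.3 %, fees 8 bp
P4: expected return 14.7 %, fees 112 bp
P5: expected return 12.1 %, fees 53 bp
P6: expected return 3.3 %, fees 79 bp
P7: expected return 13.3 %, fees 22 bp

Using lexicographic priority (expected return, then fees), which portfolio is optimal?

First maximize expected return: best is 14.7, kept {P2, P4}.
Then minimize fees: best is 73, kept {P2}.

P2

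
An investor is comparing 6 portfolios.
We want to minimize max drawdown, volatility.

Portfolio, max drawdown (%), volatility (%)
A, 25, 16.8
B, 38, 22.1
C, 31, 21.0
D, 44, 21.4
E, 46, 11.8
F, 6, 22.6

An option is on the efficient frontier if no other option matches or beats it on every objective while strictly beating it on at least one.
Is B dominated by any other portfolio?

Yes

A vs B: max drawdown 25≤38, volatility 16.8≤22.1 — A is at least as good on every objective and strictly better on at least one, so A dominates B.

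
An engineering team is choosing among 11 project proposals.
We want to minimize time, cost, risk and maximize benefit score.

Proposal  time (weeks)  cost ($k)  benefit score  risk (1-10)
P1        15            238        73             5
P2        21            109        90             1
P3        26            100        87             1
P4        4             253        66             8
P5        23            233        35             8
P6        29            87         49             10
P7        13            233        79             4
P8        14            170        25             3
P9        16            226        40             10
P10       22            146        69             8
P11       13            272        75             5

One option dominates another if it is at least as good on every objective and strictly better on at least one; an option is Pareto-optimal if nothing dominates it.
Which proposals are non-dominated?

P1: dominated by P7 (time 13≤15, cost 233≤238, benefit score 79≥73, risk 4≤5).
P2: not dominated (best benefit score).
P3: not dominated.
P4: not dominated (best time).
P5: dominated by P2 (time 21≤23, cost 109≤233, benefit score 90≥35, risk 1≤8).
P6: not dominated (best cost).
P7: not dominated.
P8: not dominated.
P9: not dominated.
P10: dominated by P2 (time 21≤22, cost 109≤146, benefit score 90≥69, risk 1≤8).
P11: dominated by P7 (time 13≤13, cost 233≤272, benefit score 79≥75, risk 4≤5).

P2, P3, P4, P6, P7, P8, P9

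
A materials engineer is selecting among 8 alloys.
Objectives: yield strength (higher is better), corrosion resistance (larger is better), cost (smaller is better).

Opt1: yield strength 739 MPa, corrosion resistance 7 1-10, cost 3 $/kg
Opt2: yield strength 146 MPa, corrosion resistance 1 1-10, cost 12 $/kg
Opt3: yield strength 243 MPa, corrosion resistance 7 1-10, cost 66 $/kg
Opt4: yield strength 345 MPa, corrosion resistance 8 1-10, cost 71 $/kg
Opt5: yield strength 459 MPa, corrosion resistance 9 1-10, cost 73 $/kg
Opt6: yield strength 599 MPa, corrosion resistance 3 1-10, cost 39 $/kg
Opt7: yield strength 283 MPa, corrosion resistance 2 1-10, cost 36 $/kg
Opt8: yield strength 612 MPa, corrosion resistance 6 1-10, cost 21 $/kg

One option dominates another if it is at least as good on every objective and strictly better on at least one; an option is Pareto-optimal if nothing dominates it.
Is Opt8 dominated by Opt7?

Opt7 vs Opt8: Opt7 is worse on yield strength (283 vs 612), so it does not dominate Opt8.

No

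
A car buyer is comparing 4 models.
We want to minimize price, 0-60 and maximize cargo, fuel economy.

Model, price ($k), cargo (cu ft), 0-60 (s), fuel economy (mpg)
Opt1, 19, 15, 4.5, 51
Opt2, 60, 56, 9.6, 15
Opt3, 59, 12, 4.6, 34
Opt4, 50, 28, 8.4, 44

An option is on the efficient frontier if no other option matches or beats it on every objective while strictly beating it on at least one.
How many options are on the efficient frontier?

3

Opt1: not dominated (best price).
Opt2: not dominated (best cargo).
Opt3: dominated by Opt1 (price 19≤59, cargo 15≥12, 0-60 4.5≤4.6, fuel economy 51≥34).
Opt4: not dominated.
Pareto-optimal: Opt1, Opt2, Opt4 → 3.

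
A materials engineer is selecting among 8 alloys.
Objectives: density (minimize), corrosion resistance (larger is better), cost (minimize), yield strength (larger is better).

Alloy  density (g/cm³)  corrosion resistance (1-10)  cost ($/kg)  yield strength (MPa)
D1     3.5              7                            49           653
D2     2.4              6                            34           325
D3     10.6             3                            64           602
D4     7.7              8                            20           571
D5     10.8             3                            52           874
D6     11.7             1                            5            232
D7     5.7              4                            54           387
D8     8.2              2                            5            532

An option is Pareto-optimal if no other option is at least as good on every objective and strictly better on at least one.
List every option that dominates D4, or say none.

D1: worse on corrosion resistance (7 vs 8).
D2: worse on corrosion resistance (6 vs 8).
D3: worse on density (10.6 vs 7.7).
D5: worse on density (10.8 vs 7.7).
D6: worse on density (11.7 vs 7.7).
D7: worse on corrosion resistance (4 vs 8).
D8: worse on density (8.2 vs 7.7).
No option dominates D4.

none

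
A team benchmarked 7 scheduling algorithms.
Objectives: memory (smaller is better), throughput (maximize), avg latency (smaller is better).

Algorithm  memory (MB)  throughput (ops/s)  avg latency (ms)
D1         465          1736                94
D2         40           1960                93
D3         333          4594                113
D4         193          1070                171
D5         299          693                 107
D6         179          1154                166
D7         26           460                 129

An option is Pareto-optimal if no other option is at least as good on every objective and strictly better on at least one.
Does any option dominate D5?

D2 vs D5: memory 40≤299, throughput 1960≥693, avg latency 93≤107 — D2 is at least as good on every objective and strictly better on at least one, so D2 dominates D5.

Yes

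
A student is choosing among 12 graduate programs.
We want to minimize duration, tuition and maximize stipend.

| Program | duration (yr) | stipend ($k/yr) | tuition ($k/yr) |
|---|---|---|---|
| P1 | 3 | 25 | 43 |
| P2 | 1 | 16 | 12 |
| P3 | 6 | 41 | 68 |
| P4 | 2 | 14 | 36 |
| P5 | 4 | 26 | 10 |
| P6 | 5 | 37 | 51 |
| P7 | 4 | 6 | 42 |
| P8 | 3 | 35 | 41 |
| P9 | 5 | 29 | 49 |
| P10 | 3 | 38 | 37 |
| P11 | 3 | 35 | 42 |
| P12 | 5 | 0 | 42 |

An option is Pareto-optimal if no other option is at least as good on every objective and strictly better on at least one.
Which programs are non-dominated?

P2, P3, P5, P10

P1: dominated by P8 (duration 3≤3, stipend 35≥25, tuition 41≤43).
P2: not dominated (best duration).
P3: not dominated (best stipend).
P4: dominated by P2 (duration 1≤2, stipend 16≥14, tuition 12≤36).
P5: not dominated (best tuition).
P6: dominated by P10 (duration 3≤5, stipend 38≥37, tuition 37≤51).
P7: dominated by P2 (duration 1≤4, stipend 16≥6, tuition 12≤42).
P8: dominated by P10 (duration 3≤3, stipend 38≥35, tuition 37≤41).
P9: dominated by P8 (duration 3≤5, stipend 35≥29, tuition 41≤49).
P10: not dominated.
P11: dominated by P8 (duration 3≤3, stipend 35≥35, tuition 41≤42).
P12: dominated by P2 (duration 1≤5, stipend 16≥0, tuition 12≤42).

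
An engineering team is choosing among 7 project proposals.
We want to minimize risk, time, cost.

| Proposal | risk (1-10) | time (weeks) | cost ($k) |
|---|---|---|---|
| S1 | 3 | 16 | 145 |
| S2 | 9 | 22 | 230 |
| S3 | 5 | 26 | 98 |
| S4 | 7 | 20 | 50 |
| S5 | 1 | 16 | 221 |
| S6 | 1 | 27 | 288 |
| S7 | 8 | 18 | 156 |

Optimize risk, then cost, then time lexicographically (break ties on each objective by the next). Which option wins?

First minimize risk: best is 1, kept {S5, S6}.
Then minimize cost: best is 221, kept {S5}.

S5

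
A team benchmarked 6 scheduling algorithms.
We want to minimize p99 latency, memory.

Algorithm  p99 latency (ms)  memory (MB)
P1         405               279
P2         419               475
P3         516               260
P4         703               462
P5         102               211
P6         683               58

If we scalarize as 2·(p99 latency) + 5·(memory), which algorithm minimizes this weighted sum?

P5

P1: 2·405 + 5·279 = 2205
P2: 2·419 + 5·475 = 3213
P3: 2·516 + 5·260 = 2332
P4: 2·703 + 5·462 = 3716
P5: 2·102 + 5·211 = 1259
P6: 2·683 + 5·58 = 1656
Lowest: P5 at 1259.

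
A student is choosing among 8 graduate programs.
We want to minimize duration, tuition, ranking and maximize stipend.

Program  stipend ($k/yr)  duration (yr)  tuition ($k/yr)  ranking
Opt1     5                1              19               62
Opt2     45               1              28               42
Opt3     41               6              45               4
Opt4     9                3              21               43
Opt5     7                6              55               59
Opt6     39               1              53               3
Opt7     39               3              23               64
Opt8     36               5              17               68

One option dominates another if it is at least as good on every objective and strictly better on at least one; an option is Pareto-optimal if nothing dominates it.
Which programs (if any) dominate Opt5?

Opt2: stipend 45≥7, duration 1≤6, tuition 28≤55, ranking 42≤59 — dominates Opt5.
Opt3: stipend 41≥7, duration 6≤6, tuition 45≤55, ranking 4≤59 — dominates Opt5.
Opt4: stipend 9≥7, duration 3≤6, tuition 21≤55, ranking 43≤59 — dominates Opt5.
Opt6: stipend 39≥7, duration 1≤6, tuition 53≤55, ranking 3≤59 — dominates Opt5.
Others (Opt1, Opt7, Opt8) are each worse than Opt5 on at least one objective.

Opt2, Opt3, Opt4, Opt6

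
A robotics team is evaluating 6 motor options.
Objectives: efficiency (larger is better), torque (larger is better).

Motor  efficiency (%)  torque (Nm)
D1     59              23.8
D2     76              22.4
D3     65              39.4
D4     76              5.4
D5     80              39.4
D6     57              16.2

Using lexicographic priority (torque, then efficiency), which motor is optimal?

D5

First maximize torque: best is 39.4, kept {D3, D5}.
Then maximize efficiency: best is 80, kept {D5}.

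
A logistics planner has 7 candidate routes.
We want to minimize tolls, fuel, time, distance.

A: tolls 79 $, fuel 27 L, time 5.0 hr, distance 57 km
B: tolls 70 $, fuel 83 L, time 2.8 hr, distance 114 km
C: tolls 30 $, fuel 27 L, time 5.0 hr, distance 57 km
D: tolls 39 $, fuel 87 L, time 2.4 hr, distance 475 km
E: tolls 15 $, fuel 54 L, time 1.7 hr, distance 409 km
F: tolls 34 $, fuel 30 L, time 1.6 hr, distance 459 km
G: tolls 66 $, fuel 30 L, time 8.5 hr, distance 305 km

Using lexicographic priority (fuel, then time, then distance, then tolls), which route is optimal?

C

First minimize fuel: best is 27, kept {A, C}.
Then minimize time: best is 5.0, kept {A, C}.
Then minimize distance: best is 57, kept {A, C}.
Then minimize tolls: best is 30, kept {C}.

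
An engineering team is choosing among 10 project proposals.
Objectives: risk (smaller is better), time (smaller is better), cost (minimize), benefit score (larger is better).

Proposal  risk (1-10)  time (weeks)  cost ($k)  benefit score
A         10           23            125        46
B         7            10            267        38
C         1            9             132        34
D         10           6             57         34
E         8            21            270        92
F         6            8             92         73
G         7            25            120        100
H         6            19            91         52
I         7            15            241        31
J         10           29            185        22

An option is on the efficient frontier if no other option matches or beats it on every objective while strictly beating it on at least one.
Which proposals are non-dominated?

A: dominated by F (risk 6≤10, time 8≤23, cost 92≤125, benefit score 73≥46).
B: dominated by F (risk 6≤7, time 8≤10, cost 92≤267, benefit score 73≥38).
C: not dominated (best risk).
D: not dominated (best time).
E: not dominated.
F: not dominated.
G: not dominated (best benefit score).
H: not dominated.
I: dominated by C (risk 1≤7, time 9≤15, cost 132≤241, benefit score 34≥31).
J: dominated by A (risk 10≤10, time 23≤29, cost 125≤185, benefit score 46≥22).

C, D, E, F, G, H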